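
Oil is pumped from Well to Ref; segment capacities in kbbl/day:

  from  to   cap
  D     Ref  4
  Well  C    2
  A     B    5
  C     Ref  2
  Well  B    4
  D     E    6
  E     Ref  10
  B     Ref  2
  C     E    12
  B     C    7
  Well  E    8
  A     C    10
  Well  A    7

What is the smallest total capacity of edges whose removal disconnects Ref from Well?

Augment Well→B→Ref: bottleneck 2, flow now 2.
Augment Well→C→Ref: bottleneck 2, flow now 4.
Augment Well→E→Ref: bottleneck 8, flow now 12.
Augment Well→A→C→E→Ref: bottleneck 2, flow now 14.
No augmenting path remains; maximum flow = 14.
By max-flow min-cut, the minimum cut capacity equals the max flow.
In the residual graph, reachable from Well: {Well, A, B, C, E}.
Min-cut edges: B→Ref (2), C→Ref (2), E→Ref (10); capacity 2 + 2 + 10 = 14.

14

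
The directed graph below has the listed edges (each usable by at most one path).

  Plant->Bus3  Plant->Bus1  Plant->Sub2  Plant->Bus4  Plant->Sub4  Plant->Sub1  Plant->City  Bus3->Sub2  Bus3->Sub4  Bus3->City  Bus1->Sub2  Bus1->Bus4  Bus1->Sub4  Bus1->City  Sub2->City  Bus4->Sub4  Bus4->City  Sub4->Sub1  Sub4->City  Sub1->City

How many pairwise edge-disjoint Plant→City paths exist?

7

Assign every edge capacity 1; by Menger, the answer equals the max flow.
Path Plant→City (+1); total 1.
Path Plant→Bus3→City (+1); total 2.
Path Plant→Bus1→City (+1); total 3.
Path Plant→Sub2→City (+1); total 4.
Path Plant→Bus4→City (+1); total 5.
Path Plant→Sub4→City (+1); total 6.
Path Plant→Sub1→City (+1); total 7.
No residual Plant→City path; max flow = 7.
Certifying cut of size 7: {Plant→Bus1, Plant→Bus3, Plant→Bus4, Plant→City, Plant→Sub1, Plant→Sub2, Plant→Sub4}.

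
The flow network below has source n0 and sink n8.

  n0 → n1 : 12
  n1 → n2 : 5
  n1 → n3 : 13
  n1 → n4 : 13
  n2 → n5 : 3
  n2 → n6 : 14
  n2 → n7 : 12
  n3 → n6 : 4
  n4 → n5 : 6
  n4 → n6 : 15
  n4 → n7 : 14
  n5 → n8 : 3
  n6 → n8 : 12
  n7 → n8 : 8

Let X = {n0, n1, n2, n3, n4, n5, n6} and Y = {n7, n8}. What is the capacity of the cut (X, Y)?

41

Edges leaving {n0, n1, n2, n3, n4, n5, n6}: n2→n7 (12), n4→n7 (14), n5→n8 (3), n6→n8 (12).
Cut capacity = 12 + 14 + 3 + 12 = 41.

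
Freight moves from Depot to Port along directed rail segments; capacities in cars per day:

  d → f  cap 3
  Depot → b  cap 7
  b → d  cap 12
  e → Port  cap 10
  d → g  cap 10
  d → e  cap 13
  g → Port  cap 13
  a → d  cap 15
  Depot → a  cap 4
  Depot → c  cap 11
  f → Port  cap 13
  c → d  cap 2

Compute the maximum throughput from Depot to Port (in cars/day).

Augment Depot→a→d→e→Port: bottleneck 4, flow now 4.
Augment Depot→b→d→e→Port: bottleneck 6, flow now 10.
Augment Depot→b→d→f→Port: bottleneck 1, flow now 11.
Augment Depot→c→d→f→Port: bottleneck 2, flow now 13.
No augmenting path remains; maximum flow = 13.
In the residual graph, reachable from Depot: {Depot, c}.
Min-cut edges: Depot→a (4), Depot→b (7), c→d (2); capacity 4 + 7 + 2 = 13.
This cut is saturated, so no flow can exceed 13.

13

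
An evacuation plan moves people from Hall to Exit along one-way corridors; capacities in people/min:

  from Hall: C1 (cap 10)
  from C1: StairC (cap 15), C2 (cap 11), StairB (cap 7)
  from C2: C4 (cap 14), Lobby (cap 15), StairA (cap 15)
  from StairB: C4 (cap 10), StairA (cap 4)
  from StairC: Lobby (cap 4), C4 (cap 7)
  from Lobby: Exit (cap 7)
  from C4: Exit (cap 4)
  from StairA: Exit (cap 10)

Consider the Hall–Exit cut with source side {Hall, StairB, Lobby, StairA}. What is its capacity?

37

Edges leaving {Hall, StairB, Lobby, StairA}: Hall→C1 (10), StairB→C4 (10), Lobby→Exit (7), StairA→Exit (10).
Cut capacity = 10 + 10 + 7 + 10 = 37.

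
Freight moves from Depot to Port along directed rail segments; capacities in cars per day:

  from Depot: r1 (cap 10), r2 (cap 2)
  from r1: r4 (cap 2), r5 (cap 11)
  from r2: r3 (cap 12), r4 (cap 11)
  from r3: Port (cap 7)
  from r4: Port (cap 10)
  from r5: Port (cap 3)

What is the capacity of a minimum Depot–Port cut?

Augment Depot→r1→r4→Port: bottleneck 2, flow now 2.
Augment Depot→r1→r5→Port: bottleneck 3, flow now 5.
Augment Depot→r2→r3→Port: bottleneck 2, flow now 7.
No augmenting path remains; maximum flow = 7.
By max-flow min-cut, the minimum cut capacity equals the max flow.
In the residual graph, reachable from Depot: {Depot, r1, r5}.
Min-cut edges: Depot→r2 (2), r1→r4 (2), r5→Port (3); capacity 2 + 2 + 3 = 7.

7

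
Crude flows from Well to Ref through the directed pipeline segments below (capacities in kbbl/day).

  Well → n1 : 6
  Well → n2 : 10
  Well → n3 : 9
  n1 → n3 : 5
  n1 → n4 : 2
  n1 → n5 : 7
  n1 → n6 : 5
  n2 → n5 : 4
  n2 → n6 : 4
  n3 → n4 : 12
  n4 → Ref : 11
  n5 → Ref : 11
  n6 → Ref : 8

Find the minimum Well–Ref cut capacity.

Augment Well→n1→n4→Ref: bottleneck 2, flow now 2.
Augment Well→n1→n5→Ref: bottleneck 4, flow now 6.
Augment Well→n2→n5→Ref: bottleneck 4, flow now 10.
Augment Well→n2→n6→Ref: bottleneck 4, flow now 14.
Augment Well→n3→n4→Ref: bottleneck 9, flow now 23.
No augmenting path remains; maximum flow = 23.
By max-flow min-cut, the minimum cut capacity equals the max flow.
In the residual graph, reachable from Well: {Well, n2}.
Min-cut edges: Well→n1 (6), Well→n3 (9), n2→n5 (4), n2→n6 (4); capacity 6 + 9 + 4 + 4 = 23.

23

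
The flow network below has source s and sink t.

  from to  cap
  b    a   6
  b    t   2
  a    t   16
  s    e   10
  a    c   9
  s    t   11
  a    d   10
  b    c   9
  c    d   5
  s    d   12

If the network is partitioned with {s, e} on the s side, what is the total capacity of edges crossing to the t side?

Edges leaving {s, e}: s→d (12), s→t (11).
Cut capacity = 12 + 11 = 23.

23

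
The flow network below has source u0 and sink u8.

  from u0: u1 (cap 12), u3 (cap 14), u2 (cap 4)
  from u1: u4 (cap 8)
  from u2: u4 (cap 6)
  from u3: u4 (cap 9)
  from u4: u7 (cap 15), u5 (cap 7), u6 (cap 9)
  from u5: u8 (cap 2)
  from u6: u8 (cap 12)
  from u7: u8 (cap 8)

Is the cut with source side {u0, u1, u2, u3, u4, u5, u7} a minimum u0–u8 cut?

Given cut capacity: 9 + 2 + 8 = 19.
Augment u0→u1→u4→u5→u8: bottleneck 2, flow now 2.
Augment u0→u1→u4→u6→u8: bottleneck 6, flow now 8.
Augment u0→u2→u4→u6→u8: bottleneck 3, flow now 11.
Augment u0→u2→u4→u7→u8: bottleneck 1, flow now 12.
Augment u0→u3→u4→u7→u8: bottleneck 7, flow now 19.
No augmenting path remains; maximum flow = 19.
Cut capacity 19 equals the max flow, so it is a minimum cut.

Yes — it is a minimum cut (capacity 19).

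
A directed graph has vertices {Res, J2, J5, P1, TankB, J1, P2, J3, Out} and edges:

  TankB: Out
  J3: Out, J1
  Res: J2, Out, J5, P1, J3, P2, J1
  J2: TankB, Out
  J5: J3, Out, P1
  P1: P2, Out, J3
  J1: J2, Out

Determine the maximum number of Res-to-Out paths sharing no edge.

6

Assign every edge capacity 1; by Menger, the answer equals the max flow.
Path Res→Out (+1); total 1.
Path Res→J2→Out (+1); total 2.
Path Res→J5→Out (+1); total 3.
Path Res→P1→Out (+1); total 4.
Path Res→J1→Out (+1); total 5.
Path Res→J3→Out (+1); total 6.
No residual Res→Out path; max flow = 6.
Certifying cut of size 6: {Res→J1, Res→J2, Res→J3, Res→J5, Res→Out, Res→P1}.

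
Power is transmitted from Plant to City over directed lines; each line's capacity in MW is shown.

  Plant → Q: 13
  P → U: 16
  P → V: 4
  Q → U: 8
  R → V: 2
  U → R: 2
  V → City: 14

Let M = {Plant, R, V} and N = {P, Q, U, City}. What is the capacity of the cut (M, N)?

Edges leaving {Plant, R, V}: Plant→Q (13), V→City (14).
Cut capacity = 13 + 14 = 27.

27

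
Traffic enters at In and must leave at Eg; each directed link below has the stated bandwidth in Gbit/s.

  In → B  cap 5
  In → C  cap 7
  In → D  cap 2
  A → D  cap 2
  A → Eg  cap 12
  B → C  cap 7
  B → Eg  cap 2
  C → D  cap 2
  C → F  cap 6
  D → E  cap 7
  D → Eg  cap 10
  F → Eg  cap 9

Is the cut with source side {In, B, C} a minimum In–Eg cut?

Yes — it is a minimum cut (capacity 12).

Given cut capacity: 2 + 2 + 2 + 6 = 12.
Augment In→B→Eg: bottleneck 2, flow now 2.
Augment In→D→Eg: bottleneck 2, flow now 4.
Augment In→C→D→Eg: bottleneck 2, flow now 6.
Augment In→C→F→Eg: bottleneck 5, flow now 11.
Augment In→B→C→F→Eg: bottleneck 1, flow now 12.
No augmenting path remains; maximum flow = 12.
Cut capacity 12 equals the max flow, so it is a minimum cut.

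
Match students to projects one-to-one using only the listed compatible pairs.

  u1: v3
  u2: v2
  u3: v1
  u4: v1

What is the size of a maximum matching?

3

Unit-capacity flow: source→left, listed edges, right→sink; max matching = max flow.
Augmenting path u1→v3 (+1); matched 1.
Augmenting path u2→v2 (+1); matched 2.
Augmenting path u3→v1 (+1); matched 3.
No augmenting path remains; maximum matching = 3.
König certificate: {u1, u2, v1} is a vertex cover of size 3 (every listed pair touches it), so no matching can be larger.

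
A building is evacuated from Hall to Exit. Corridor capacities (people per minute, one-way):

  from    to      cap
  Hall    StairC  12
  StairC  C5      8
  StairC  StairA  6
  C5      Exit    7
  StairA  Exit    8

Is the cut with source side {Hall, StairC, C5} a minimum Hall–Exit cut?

Given cut capacity: 6 + 7 = 13.
Augment Hall→StairC→C5→Exit: bottleneck 7, flow now 7.
Augment Hall→StairC→StairA→Exit: bottleneck 5, flow now 12.
No augmenting path remains; maximum flow = 12.
In the residual graph, reachable from Hall: {Hall}.
Min-cut edges: Hall→StairC (12); capacity 12 = 12.
Cut capacity 13 exceeds the max flow 12, so it is not minimum.

No — its capacity is 13, but the minimum cut has capacity 12.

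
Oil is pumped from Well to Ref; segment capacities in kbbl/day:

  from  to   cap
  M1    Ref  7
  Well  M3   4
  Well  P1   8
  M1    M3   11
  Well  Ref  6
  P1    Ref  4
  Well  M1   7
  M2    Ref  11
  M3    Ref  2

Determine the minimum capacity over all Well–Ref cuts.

Augment Well→Ref: bottleneck 6, flow now 6.
Augment Well→P1→Ref: bottleneck 4, flow now 10.
Augment Well→M1→Ref: bottleneck 7, flow now 17.
Augment Well→M3→Ref: bottleneck 2, flow now 19.
No augmenting path remains; maximum flow = 19.
By max-flow min-cut, the minimum cut capacity equals the max flow.
In the residual graph, reachable from Well: {Well, P1, M3}.
Min-cut edges: Well→M1 (7), Well→Ref (6), P1→Ref (4), M3→Ref (2); capacity 7 + 6 + 4 + 2 = 19.

19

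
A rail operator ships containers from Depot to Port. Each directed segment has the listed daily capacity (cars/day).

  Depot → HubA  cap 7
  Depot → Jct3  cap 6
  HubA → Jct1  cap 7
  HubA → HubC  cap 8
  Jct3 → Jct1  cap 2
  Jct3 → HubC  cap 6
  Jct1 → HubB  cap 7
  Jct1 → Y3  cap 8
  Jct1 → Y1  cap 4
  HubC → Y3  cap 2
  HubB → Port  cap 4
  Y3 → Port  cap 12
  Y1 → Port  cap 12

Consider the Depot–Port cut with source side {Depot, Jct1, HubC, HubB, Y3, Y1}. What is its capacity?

41

Edges leaving {Depot, Jct1, HubC, HubB, Y3, Y1}: Depot→HubA (7), Depot→Jct3 (6), HubB→Port (4), Y3→Port (12), Y1→Port (12).
Cut capacity = 7 + 6 + 4 + 12 + 12 = 41.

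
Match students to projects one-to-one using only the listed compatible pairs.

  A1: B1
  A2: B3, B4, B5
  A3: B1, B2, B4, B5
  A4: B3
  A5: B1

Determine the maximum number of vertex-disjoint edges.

Unit-capacity flow: source→left, listed edges, right→sink; max matching = max flow.
Augmenting path A1→B1 (+1); matched 1.
Augmenting path A2→B3 (+1); matched 2.
Augmenting path A3→B2 (+1); matched 3.
Augmenting path A4→B3→A2→B4 (+1); matched 4.
No augmenting path remains; maximum matching = 4.
König certificate: {A2, A3, A4, B1} is a vertex cover of size 4 (every listed pair touches it), so no matching can be larger.

4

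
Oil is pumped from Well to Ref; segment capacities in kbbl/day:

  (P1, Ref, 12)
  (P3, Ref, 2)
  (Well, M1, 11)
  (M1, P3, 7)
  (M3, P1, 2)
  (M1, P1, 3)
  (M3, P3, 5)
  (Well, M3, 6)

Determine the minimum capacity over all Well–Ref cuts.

7

Augment Well→M1→P1→Ref: bottleneck 3, flow now 3.
Augment Well→M1→P3→Ref: bottleneck 2, flow now 5.
Augment Well→M3→P1→Ref: bottleneck 2, flow now 7.
No augmenting path remains; maximum flow = 7.
By max-flow min-cut, the minimum cut capacity equals the max flow.
In the residual graph, reachable from Well: {Well, M1, M3, P3}.
Min-cut edges: M1→P1 (3), M3→P1 (2), P3→Ref (2); capacity 3 + 2 + 2 = 7.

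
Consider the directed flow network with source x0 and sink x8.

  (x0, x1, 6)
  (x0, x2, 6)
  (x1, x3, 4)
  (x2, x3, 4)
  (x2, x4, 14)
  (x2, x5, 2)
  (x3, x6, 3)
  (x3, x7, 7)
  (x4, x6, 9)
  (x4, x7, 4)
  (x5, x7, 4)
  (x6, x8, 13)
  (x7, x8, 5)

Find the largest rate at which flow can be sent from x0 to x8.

Augment x0→x1→x3→x6→x8: bottleneck 3, flow now 3.
Augment x0→x1→x3→x7→x8: bottleneck 1, flow now 4.
Augment x0→x2→x3→x7→x8: bottleneck 4, flow now 8.
Augment x0→x2→x4→x6→x8: bottleneck 2, flow now 10.
No augmenting path remains; maximum flow = 10.
In the residual graph, reachable from x0: {x0, x1}.
Min-cut edges: x0→x2 (6), x1→x3 (4); capacity 6 + 4 = 10.
This cut is saturated, so no flow can exceed 10.

10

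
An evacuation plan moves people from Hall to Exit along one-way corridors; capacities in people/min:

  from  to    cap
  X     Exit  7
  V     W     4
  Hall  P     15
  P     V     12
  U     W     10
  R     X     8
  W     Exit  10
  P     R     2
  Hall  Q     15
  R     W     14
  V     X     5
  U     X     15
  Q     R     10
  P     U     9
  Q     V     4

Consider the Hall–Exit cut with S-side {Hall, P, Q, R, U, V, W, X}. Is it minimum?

Given cut capacity: 10 + 7 = 17.
Augment Hall→P→R→W→Exit: bottleneck 2, flow now 2.
Augment Hall→P→U→W→Exit: bottleneck 8, flow now 10.
Augment Hall→P→U→X→Exit: bottleneck 1, flow now 11.
Augment Hall→P→V→X→Exit: bottleneck 4, flow now 15.
Augment Hall→Q→R→X→Exit: bottleneck 2, flow now 17.
No augmenting path remains; maximum flow = 17.
Cut capacity 17 equals the max flow, so it is a minimum cut.

Yes — it is a minimum cut (capacity 17).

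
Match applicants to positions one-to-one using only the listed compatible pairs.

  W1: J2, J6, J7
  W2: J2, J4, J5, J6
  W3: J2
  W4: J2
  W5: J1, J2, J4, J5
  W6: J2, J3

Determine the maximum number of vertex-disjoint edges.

5

Unit-capacity flow: source→left, listed edges, right→sink; max matching = max flow.
Augmenting path W1→J2 (+1); matched 1.
Augmenting path W2→J4 (+1); matched 2.
Augmenting path W5→J1 (+1); matched 3.
Augmenting path W6→J3 (+1); matched 4.
Augmenting path W3→J2→W1→J6 (+1); matched 5.
No augmenting path remains; maximum matching = 5.
König certificate: {W1, W2, W5, W6, J2} is a vertex cover of size 5 (every listed pair touches it), so no matching can be larger.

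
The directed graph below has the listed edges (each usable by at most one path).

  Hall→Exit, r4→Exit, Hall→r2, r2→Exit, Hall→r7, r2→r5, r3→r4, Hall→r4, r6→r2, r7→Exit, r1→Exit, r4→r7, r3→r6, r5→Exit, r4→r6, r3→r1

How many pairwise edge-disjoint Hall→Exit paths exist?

4

Assign every edge capacity 1; by Menger, the answer equals the max flow.
Path Hall→Exit (+1); total 1.
Path Hall→r2→Exit (+1); total 2.
Path Hall→r4→Exit (+1); total 3.
Path Hall→r7→Exit (+1); total 4.
No residual Hall→Exit path; max flow = 4.
Certifying cut of size 4: {Hall→Exit, Hall→r2, Hall→r4, Hall→r7}.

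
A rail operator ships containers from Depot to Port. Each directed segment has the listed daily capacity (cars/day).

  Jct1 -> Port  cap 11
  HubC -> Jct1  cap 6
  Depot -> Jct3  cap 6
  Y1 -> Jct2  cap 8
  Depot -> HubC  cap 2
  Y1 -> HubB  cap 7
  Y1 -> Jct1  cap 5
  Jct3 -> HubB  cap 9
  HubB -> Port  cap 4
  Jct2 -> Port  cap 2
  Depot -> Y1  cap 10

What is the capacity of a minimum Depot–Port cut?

Augment Depot→HubC→Jct1→Port: bottleneck 2, flow now 2.
Augment Depot→Jct3→HubB→Port: bottleneck 4, flow now 6.
Augment Depot→Y1→Jct2→Port: bottleneck 2, flow now 8.
Augment Depot→Y1→Jct1→Port: bottleneck 5, flow now 13.
No augmenting path remains; maximum flow = 13.
By max-flow min-cut, the minimum cut capacity equals the max flow.
In the residual graph, reachable from Depot: {Depot, Jct3, Y1, HubB, Jct2}.
Min-cut edges: Depot→HubC (2), Y1→Jct1 (5), HubB→Port (4), Jct2→Port (2); capacity 2 + 5 + 4 + 2 = 13.

13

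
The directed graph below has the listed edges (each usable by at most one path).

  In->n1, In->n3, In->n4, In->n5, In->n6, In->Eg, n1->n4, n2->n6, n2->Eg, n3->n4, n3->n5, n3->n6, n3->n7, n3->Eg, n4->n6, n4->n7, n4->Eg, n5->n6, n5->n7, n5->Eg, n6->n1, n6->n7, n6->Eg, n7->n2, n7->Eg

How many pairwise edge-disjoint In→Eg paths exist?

6

Assign every edge capacity 1; by Menger, the answer equals the max flow.
Path In→Eg (+1); total 1.
Path In→n3→Eg (+1); total 2.
Path In→n4→Eg (+1); total 3.
Path In→n5→Eg (+1); total 4.
Path In→n6→Eg (+1); total 5.
Path In→n1→n4→n7→Eg (+1); total 6.
No residual In→Eg path; max flow = 6.
Certifying cut of size 6: {In→Eg, In→n1, In→n3, In→n4, In→n5, In→n6}.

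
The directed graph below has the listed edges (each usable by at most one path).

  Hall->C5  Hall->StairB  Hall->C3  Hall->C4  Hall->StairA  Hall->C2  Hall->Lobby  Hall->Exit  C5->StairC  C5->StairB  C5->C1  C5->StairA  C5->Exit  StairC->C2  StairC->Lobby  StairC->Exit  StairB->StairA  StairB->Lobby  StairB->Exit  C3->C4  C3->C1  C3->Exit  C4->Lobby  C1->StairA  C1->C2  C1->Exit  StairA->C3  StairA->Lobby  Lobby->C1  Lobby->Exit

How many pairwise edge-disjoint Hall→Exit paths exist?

6

Assign every edge capacity 1; by Menger, the answer equals the max flow.
Path Hall→Exit (+1); total 1.
Path Hall→C5→Exit (+1); total 2.
Path Hall→StairB→Exit (+1); total 3.
Path Hall→C3→Exit (+1); total 4.
Path Hall→Lobby→Exit (+1); total 5.
Path Hall→C4→Lobby→C1→Exit (+1); total 6.
No residual Hall→Exit path; max flow = 6.
Certifying cut of size 6: {C1→Exit, C3→Exit, Hall→C5, Hall→Exit, Hall→StairB, Lobby→Exit}.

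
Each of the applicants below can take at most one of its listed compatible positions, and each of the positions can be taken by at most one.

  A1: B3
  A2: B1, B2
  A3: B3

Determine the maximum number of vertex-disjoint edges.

Unit-capacity flow: source→left, listed edges, right→sink; max matching = max flow.
Augmenting path A1→B3 (+1); matched 1.
Augmenting path A2→B1 (+1); matched 2.
No augmenting path remains; maximum matching = 2.
König certificate: {A2, B3} is a vertex cover of size 2 (every listed pair touches it), so no matching can be larger.

2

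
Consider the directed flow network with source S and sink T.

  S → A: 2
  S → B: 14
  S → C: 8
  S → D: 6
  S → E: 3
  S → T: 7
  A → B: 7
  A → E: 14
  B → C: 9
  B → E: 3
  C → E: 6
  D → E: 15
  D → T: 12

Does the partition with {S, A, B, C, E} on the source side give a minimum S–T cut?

Yes — it is a minimum cut (capacity 13).

Given cut capacity: 6 + 7 = 13.
Augment S→T: bottleneck 7, flow now 7.
Augment S→D→T: bottleneck 6, flow now 13.
No augmenting path remains; maximum flow = 13.
Cut capacity 13 equals the max flow, so it is a minimum cut.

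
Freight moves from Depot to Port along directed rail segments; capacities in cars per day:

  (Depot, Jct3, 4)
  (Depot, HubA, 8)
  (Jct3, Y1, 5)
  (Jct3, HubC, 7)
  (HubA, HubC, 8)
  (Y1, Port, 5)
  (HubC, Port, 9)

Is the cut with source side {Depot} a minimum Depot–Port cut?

Given cut capacity: 4 + 8 = 12.
Augment Depot→Jct3→Y1→Port: bottleneck 4, flow now 4.
Augment Depot→HubA→HubC→Port: bottleneck 8, flow now 12.
No augmenting path remains; maximum flow = 12.
Cut capacity 12 equals the max flow, so it is a minimum cut.

Yes — it is a minimum cut (capacity 12).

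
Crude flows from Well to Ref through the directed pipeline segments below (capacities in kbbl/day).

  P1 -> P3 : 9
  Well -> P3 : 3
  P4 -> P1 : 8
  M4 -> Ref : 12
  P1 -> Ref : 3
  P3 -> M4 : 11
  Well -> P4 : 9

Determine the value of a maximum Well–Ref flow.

Augment Well→P4→P1→Ref: bottleneck 3, flow now 3.
Augment Well→P3→M4→Ref: bottleneck 3, flow now 6.
Augment Well→P4→P1→P3→M4→Ref: bottleneck 5, flow now 11.
No augmenting path remains; maximum flow = 11.
In the residual graph, reachable from Well: {Well, P4}.
Min-cut edges: Well→P3 (3), P4→P1 (8); capacity 3 + 8 = 11.
This cut is saturated, so no flow can exceed 11.

11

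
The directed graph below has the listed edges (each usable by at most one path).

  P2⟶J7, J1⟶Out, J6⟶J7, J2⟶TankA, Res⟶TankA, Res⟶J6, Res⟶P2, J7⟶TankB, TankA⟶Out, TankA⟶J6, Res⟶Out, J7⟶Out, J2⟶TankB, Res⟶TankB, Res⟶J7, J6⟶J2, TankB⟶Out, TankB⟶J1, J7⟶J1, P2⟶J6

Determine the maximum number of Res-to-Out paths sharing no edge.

5

Assign every edge capacity 1; by Menger, the answer equals the max flow.
Path Res→Out (+1); total 1.
Path Res→TankB→Out (+1); total 2.
Path Res→J7→Out (+1); total 3.
Path Res→TankA→Out (+1); total 4.
Path Res→P2→J7→J1→Out (+1); total 5.
No residual Res→Out path; max flow = 5.
Certifying cut of size 5: {J1→Out, J7→Out, Res→Out, TankA→Out, TankB→Out}.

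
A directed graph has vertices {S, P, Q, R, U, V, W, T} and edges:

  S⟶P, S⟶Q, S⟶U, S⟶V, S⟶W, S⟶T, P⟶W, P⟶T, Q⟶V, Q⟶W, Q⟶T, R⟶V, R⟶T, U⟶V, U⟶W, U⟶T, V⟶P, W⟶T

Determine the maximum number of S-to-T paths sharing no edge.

5

Assign every edge capacity 1; by Menger, the answer equals the max flow.
Path S→T (+1); total 1.
Path S→P→T (+1); total 2.
Path S→Q→T (+1); total 3.
Path S→U→T (+1); total 4.
Path S→W→T (+1); total 5.
No residual S→T path; max flow = 5.
Certifying cut of size 5: {P→T, S→Q, S→T, S→U, W→T}.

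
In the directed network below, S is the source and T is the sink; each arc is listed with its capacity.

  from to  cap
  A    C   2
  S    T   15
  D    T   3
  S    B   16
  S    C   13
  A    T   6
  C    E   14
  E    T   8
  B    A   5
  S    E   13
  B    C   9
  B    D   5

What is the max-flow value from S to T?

31

Augment S→T: bottleneck 15, flow now 15.
Augment S→E→T: bottleneck 8, flow now 23.
Augment S→B→A→T: bottleneck 5, flow now 28.
Augment S→B→D→T: bottleneck 3, flow now 31.
No augmenting path remains; maximum flow = 31.
In the residual graph, reachable from S: {S, B, C, D, E}.
Min-cut edges: S→T (15), B→A (5), D→T (3), E→T (8); capacity 15 + 5 + 3 + 8 = 31.
This cut is saturated, so no flow can exceed 31.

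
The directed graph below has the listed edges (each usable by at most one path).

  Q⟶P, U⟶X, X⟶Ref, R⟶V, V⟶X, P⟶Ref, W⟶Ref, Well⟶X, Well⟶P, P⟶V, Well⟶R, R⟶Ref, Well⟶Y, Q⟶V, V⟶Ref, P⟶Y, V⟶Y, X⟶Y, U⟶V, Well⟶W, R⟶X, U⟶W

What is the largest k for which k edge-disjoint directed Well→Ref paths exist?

Assign every edge capacity 1; by Menger, the answer equals the max flow.
Path Well→P→Ref (+1); total 1.
Path Well→R→Ref (+1); total 2.
Path Well→W→Ref (+1); total 3.
Path Well→X→Ref (+1); total 4.
No residual Well→Ref path; max flow = 4.
Certifying cut of size 4: {Well→P, Well→R, Well→W, Well→X}.

4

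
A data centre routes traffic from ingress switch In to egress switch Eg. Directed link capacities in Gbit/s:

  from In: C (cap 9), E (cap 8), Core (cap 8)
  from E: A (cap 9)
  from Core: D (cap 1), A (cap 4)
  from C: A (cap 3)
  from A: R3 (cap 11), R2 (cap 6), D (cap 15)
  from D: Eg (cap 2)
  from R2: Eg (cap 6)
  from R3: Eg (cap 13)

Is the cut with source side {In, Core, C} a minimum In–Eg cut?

Yes — it is a minimum cut (capacity 16).

Given cut capacity: 8 + 4 + 1 + 3 = 16.
Augment In→Core→D→Eg: bottleneck 1, flow now 1.
Augment In→E→A→D→Eg: bottleneck 1, flow now 2.
Augment In→E→A→R2→Eg: bottleneck 6, flow now 8.
Augment In→E→A→R3→Eg: bottleneck 1, flow now 9.
Augment In→Core→A→R3→Eg: bottleneck 4, flow now 13.
Augment In→C→A→R3→Eg: bottleneck 3, flow now 16.
No augmenting path remains; maximum flow = 16.
Cut capacity 16 equals the max flow, so it is a minimum cut.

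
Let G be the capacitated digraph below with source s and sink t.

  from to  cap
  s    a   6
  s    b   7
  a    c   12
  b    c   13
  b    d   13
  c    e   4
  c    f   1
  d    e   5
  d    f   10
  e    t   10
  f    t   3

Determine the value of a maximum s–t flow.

Augment s→a→c→e→t: bottleneck 4, flow now 4.
Augment s→a→c→f→t: bottleneck 1, flow now 5.
Augment s→b→d→e→t: bottleneck 5, flow now 10.
Augment s→b→d→f→t: bottleneck 2, flow now 12.
No augmenting path remains; maximum flow = 12.
In the residual graph, reachable from s: {s, a, c}.
Min-cut edges: s→b (7), c→e (4), c→f (1); capacity 7 + 4 + 1 = 12.
This cut is saturated, so no flow can exceed 12.

12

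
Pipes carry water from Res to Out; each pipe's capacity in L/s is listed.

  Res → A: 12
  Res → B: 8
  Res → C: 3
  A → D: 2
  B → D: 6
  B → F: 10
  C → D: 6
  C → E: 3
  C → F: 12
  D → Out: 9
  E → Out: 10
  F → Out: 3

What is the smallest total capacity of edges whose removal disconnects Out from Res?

13

Augment Res→A→D→Out: bottleneck 2, flow now 2.
Augment Res→B→D→Out: bottleneck 6, flow now 8.
Augment Res→B→F→Out: bottleneck 2, flow now 10.
Augment Res→C→D→Out: bottleneck 1, flow now 11.
Augment Res→C→E→Out: bottleneck 2, flow now 13.
No augmenting path remains; maximum flow = 13.
By max-flow min-cut, the minimum cut capacity equals the max flow.
In the residual graph, reachable from Res: {Res, A}.
Min-cut edges: Res→B (8), Res→C (3), A→D (2); capacity 8 + 3 + 2 = 13.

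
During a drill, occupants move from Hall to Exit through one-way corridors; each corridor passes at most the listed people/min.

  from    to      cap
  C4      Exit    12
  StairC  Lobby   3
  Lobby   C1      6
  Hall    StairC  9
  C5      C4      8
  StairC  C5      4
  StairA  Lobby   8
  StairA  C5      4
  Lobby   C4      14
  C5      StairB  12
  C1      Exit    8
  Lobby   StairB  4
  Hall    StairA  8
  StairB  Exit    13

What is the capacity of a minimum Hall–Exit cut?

Augment Hall→StairA→Lobby→StairB→Exit: bottleneck 4, flow now 4.
Augment Hall→StairA→Lobby→C1→Exit: bottleneck 4, flow now 8.
Augment Hall→StairC→Lobby→C1→Exit: bottleneck 2, flow now 10.
Augment Hall→StairC→Lobby→C4→Exit: bottleneck 1, flow now 11.
Augment Hall→StairC→C5→StairB→Exit: bottleneck 4, flow now 15.
No augmenting path remains; maximum flow = 15.
By max-flow min-cut, the minimum cut capacity equals the max flow.
In the residual graph, reachable from Hall: {Hall, StairC}.
Min-cut edges: Hall→StairA (8), StairC→Lobby (3), StairC→C5 (4); capacity 8 + 3 + 4 = 15.

15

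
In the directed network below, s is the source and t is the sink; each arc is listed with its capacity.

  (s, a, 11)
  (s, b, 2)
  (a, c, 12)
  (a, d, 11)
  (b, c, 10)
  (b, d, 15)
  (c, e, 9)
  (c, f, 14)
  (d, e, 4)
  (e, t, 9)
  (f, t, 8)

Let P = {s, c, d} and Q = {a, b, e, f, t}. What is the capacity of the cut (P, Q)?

Edges leaving {s, c, d}: s→a (11), s→b (2), c→e (9), c→f (14), d→e (4).
Cut capacity = 11 + 2 + 9 + 14 + 4 = 40.

40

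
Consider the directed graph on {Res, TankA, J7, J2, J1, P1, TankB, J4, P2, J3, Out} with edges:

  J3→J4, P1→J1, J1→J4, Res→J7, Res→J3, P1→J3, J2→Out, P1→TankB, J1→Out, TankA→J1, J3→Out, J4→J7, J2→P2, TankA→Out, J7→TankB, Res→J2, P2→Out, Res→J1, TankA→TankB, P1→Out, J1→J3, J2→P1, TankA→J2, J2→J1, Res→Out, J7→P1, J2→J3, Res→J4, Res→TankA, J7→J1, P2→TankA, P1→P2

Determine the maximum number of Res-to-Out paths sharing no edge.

6

Assign every edge capacity 1; by Menger, the answer equals the max flow.
Path Res→Out (+1); total 1.
Path Res→TankA→Out (+1); total 2.
Path Res→J2→Out (+1); total 3.
Path Res→J1→Out (+1); total 4.
Path Res→J3→Out (+1); total 5.
Path Res→J7→P1→Out (+1); total 6.
No residual Res→Out path; max flow = 6.
Certifying cut of size 6: {J1→Out, J3→Out, J7→P1, Res→J2, Res→Out, Res→TankA}.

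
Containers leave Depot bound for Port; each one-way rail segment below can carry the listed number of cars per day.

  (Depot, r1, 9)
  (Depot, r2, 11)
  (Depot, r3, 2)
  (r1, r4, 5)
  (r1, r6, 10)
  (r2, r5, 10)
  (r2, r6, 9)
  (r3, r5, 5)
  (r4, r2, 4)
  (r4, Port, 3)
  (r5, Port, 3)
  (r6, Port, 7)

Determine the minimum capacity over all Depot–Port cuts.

Augment Depot→r1→r4→Port: bottleneck 3, flow now 3.
Augment Depot→r1→r6→Port: bottleneck 6, flow now 9.
Augment Depot→r2→r5→Port: bottleneck 3, flow now 12.
Augment Depot→r2→r6→Port: bottleneck 1, flow now 13.
No augmenting path remains; maximum flow = 13.
By max-flow min-cut, the minimum cut capacity equals the max flow.
In the residual graph, reachable from Depot: {Depot, r1, r2, r3, r4, r5, r6}.
Min-cut edges: r4→Port (3), r5→Port (3), r6→Port (7); capacity 3 + 3 + 7 = 13.

13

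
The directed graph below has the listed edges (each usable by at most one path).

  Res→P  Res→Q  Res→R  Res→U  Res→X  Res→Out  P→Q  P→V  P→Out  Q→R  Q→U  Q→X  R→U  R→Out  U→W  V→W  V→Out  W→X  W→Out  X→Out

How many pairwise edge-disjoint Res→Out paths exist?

Assign every edge capacity 1; by Menger, the answer equals the max flow.
Path Res→Out (+1); total 1.
Path Res→P→Out (+1); total 2.
Path Res→R→Out (+1); total 3.
Path Res→X→Out (+1); total 4.
Path Res→U→W→Out (+1); total 5.
No residual Res→Out path; max flow = 5.
Certifying cut of size 5: {R→Out, Res→Out, Res→P, U→W, X→Out}.

5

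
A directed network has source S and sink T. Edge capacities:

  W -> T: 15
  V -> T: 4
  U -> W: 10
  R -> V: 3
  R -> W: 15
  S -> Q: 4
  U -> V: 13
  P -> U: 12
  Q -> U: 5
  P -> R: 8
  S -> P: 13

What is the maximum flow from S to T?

Augment S→P→R→V→T: bottleneck 3, flow now 3.
Augment S→P→R→W→T: bottleneck 5, flow now 8.
Augment S→P→U→V→T: bottleneck 1, flow now 9.
Augment S→P→U→W→T: bottleneck 4, flow now 13.
Augment S→Q→U→W→T: bottleneck 4, flow now 17.
No augmenting path remains; maximum flow = 17.
In the residual graph, reachable from S: {S}.
Min-cut edges: S→P (13), S→Q (4); capacity 13 + 4 = 17.
This cut is saturated, so no flow can exceed 17.

17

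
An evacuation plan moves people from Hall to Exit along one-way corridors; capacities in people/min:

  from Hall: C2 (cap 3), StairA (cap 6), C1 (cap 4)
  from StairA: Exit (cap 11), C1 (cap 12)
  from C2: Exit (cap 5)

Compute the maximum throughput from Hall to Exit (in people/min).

9

Augment Hall→StairA→Exit: bottleneck 6, flow now 6.
Augment Hall→C2→Exit: bottleneck 3, flow now 9.
No augmenting path remains; maximum flow = 9.
In the residual graph, reachable from Hall: {Hall, C1}.
Min-cut edges: Hall→StairA (6), Hall→C2 (3); capacity 6 + 3 = 9.
This cut is saturated, so no flow can exceed 9.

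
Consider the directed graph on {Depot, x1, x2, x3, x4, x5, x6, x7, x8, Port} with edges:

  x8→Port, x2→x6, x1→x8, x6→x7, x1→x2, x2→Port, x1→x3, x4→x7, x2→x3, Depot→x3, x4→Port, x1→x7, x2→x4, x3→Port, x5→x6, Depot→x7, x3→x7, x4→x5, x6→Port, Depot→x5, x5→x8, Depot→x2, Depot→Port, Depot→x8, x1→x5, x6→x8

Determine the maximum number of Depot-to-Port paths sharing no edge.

Assign every edge capacity 1; by Menger, the answer equals the max flow.
Path Depot→Port (+1); total 1.
Path Depot→x2→Port (+1); total 2.
Path Depot→x3→Port (+1); total 3.
Path Depot→x8→Port (+1); total 4.
Path Depot→x5→x6→Port (+1); total 5.
No residual Depot→Port path; max flow = 5.
Certifying cut of size 5: {Depot→Port, Depot→x2, Depot→x3, Depot→x5, Depot→x8}.

5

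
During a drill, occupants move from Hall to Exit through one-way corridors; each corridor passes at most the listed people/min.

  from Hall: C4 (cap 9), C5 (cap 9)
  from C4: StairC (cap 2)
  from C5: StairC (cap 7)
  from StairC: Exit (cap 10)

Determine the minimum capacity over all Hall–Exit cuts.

9

Augment Hall→C4→StairC→Exit: bottleneck 2, flow now 2.
Augment Hall→C5→StairC→Exit: bottleneck 7, flow now 9.
No augmenting path remains; maximum flow = 9.
By max-flow min-cut, the minimum cut capacity equals the max flow.
In the residual graph, reachable from Hall: {Hall, C4, C5}.
Min-cut edges: C4→StairC (2), C5→StairC (7); capacity 2 + 7 = 9.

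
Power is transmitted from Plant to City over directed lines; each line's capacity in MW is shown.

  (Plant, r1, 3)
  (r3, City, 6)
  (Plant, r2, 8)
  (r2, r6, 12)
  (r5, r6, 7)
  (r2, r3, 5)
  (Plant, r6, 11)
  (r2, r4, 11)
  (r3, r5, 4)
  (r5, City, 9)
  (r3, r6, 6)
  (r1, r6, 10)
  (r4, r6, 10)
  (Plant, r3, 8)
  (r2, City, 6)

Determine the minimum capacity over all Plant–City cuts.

16

Augment Plant→r2→City: bottleneck 6, flow now 6.
Augment Plant→r3→City: bottleneck 6, flow now 12.
Augment Plant→r3→r5→City: bottleneck 2, flow now 14.
Augment Plant→r2→r3→r5→City: bottleneck 2, flow now 16.
No augmenting path remains; maximum flow = 16.
By max-flow min-cut, the minimum cut capacity equals the max flow.
In the residual graph, reachable from Plant: {Plant, r1, r6}.
Min-cut edges: Plant→r2 (8), Plant→r3 (8); capacity 8 + 8 = 16.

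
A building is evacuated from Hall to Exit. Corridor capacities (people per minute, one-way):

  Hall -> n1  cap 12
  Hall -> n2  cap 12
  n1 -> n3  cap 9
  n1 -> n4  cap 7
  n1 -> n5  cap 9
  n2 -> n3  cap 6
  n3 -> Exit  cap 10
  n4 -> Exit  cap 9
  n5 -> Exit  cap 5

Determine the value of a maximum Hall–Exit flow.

18

Augment Hall→n1→n3→Exit: bottleneck 9, flow now 9.
Augment Hall→n1→n4→Exit: bottleneck 3, flow now 12.
Augment Hall→n2→n3→Exit: bottleneck 1, flow now 13.
Augment Hall→n2→n3→n1→n4→Exit: bottleneck 4, flow now 17. (uses reverse residual edge)
Augment Hall→n2→n3→n1→n5→Exit: bottleneck 1, flow now 18. (uses reverse residual edge)
No augmenting path remains; maximum flow = 18.
In the residual graph, reachable from Hall: {Hall, n2}.
Min-cut edges: Hall→n1 (12), n2→n3 (6); capacity 12 + 6 = 18.
This cut is saturated, so no flow can exceed 18.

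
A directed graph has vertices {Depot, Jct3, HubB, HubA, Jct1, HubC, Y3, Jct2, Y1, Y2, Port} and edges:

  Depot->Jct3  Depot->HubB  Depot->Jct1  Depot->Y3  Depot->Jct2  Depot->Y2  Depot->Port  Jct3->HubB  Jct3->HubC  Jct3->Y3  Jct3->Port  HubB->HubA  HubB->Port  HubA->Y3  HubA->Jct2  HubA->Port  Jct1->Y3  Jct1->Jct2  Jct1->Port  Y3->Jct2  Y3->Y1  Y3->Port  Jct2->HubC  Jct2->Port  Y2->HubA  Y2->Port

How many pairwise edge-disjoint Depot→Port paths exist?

7

Assign every edge capacity 1; by Menger, the answer equals the max flow.
Path Depot→Port (+1); total 1.
Path Depot→Jct3→Port (+1); total 2.
Path Depot→HubB→Port (+1); total 3.
Path Depot→Jct1→Port (+1); total 4.
Path Depot→Y3→Port (+1); total 5.
Path Depot→Jct2→Port (+1); total 6.
Path Depot→Y2→Port (+1); total 7.
No residual Depot→Port path; max flow = 7.
Certifying cut of size 7: {Depot→HubB, Depot→Jct1, Depot→Jct2, Depot→Jct3, Depot→Port, Depot→Y2, Depot→Y3}.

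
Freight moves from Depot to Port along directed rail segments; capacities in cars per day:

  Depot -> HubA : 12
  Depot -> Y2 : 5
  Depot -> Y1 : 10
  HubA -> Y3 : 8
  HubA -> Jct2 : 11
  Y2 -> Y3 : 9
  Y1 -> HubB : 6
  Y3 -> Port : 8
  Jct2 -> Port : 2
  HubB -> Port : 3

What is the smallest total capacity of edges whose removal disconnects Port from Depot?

13

Augment Depot→HubA→Y3→Port: bottleneck 8, flow now 8.
Augment Depot→HubA→Jct2→Port: bottleneck 2, flow now 10.
Augment Depot→Y1→HubB→Port: bottleneck 3, flow now 13.
No augmenting path remains; maximum flow = 13.
By max-flow min-cut, the minimum cut capacity equals the max flow.
In the residual graph, reachable from Depot: {Depot, HubA, Y2, Y1, Y3, Jct2, HubB}.
Min-cut edges: Y3→Port (8), Jct2→Port (2), HubB→Port (3); capacity 8 + 2 + 3 = 13.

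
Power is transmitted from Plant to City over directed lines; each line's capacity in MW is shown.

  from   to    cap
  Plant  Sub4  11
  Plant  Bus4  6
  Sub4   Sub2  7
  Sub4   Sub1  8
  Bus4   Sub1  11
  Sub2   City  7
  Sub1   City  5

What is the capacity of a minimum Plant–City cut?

12

Augment Plant→Sub4→Sub2→City: bottleneck 7, flow now 7.
Augment Plant→Sub4→Sub1→City: bottleneck 4, flow now 11.
Augment Plant→Bus4→Sub1→City: bottleneck 1, flow now 12.
No augmenting path remains; maximum flow = 12.
By max-flow min-cut, the minimum cut capacity equals the max flow.
In the residual graph, reachable from Plant: {Plant, Sub4, Bus4, Sub1}.
Min-cut edges: Sub4→Sub2 (7), Sub1→City (5); capacity 7 + 5 = 12.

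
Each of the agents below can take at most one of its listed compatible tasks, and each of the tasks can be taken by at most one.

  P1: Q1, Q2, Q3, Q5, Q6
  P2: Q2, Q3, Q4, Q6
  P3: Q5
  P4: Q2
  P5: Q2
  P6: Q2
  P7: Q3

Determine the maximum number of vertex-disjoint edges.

Unit-capacity flow: source→left, listed edges, right→sink; max matching = max flow.
Augmenting path P1→Q1 (+1); matched 1.
Augmenting path P2→Q2 (+1); matched 2.
Augmenting path P3→Q5 (+1); matched 3.
Augmenting path P7→Q3 (+1); matched 4.
Augmenting path P4→Q2→P2→Q4 (+1); matched 5.
No augmenting path remains; maximum matching = 5.
König certificate: {P1, P2, P3, P7, Q2} is a vertex cover of size 5 (every listed pair touches it), so no matching can be larger.

5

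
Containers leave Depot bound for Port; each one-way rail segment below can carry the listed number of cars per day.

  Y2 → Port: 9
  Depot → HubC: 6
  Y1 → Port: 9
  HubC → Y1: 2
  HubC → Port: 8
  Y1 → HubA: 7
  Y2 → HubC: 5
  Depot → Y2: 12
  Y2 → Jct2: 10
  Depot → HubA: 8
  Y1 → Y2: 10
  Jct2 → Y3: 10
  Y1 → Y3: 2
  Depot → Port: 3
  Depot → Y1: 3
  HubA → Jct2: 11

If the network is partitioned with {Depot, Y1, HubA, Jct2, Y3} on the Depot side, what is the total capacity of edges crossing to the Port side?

Edges leaving {Depot, Y1, HubA, Jct2, Y3}: Depot→HubC (6), Depot→Y2 (12), Depot→Port (3), Y1→Y2 (10), Y1→Port (9).
Cut capacity = 6 + 12 + 3 + 10 + 9 = 40.

40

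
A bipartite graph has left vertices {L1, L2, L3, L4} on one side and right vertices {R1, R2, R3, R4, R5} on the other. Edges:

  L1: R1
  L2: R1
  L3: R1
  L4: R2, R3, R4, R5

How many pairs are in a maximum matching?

Unit-capacity flow: source→left, listed edges, right→sink; max matching = max flow.
Augmenting path L1→R1 (+1); matched 1.
Augmenting path L4→R2 (+1); matched 2.
No augmenting path remains; maximum matching = 2.
König certificate: {L4, R1} is a vertex cover of size 2 (every listed pair touches it), so no matching can be larger.

2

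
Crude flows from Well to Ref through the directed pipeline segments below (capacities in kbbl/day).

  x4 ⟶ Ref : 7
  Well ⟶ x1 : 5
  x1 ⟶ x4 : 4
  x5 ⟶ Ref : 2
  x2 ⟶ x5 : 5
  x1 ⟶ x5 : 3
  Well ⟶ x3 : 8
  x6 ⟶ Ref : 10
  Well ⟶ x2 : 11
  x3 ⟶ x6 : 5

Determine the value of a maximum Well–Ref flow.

Augment Well→x1→x4→Ref: bottleneck 4, flow now 4.
Augment Well→x1→x5→Ref: bottleneck 1, flow now 5.
Augment Well→x2→x5→Ref: bottleneck 1, flow now 6.
Augment Well→x3→x6→Ref: bottleneck 5, flow now 11.
No augmenting path remains; maximum flow = 11.
In the residual graph, reachable from Well: {Well, x1, x2, x3, x5}.
Min-cut edges: x1→x4 (4), x3→x6 (5), x5→Ref (2); capacity 4 + 5 + 2 = 11.
This cut is saturated, so no flow can exceed 11.

11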